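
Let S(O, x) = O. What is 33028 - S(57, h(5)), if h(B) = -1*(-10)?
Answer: 32971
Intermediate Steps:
h(B) = 10
33028 - S(57, h(5)) = 33028 - 1*57 = 33028 - 57 = 32971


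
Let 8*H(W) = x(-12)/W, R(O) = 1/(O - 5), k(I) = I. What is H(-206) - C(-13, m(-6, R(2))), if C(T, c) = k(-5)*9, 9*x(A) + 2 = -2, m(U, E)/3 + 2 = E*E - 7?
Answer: 166861/3708 ≈ 45.000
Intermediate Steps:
R(O) = 1/(-5 + O)
m(U, E) = -27 + 3*E² (m(U, E) = -6 + 3*(E*E - 7) = -6 + 3*(E² - 7) = -6 + 3*(-7 + E²) = -6 + (-21 + 3*E²) = -27 + 3*E²)
x(A) = -4/9 (x(A) = -2/9 + (⅑)*(-2) = -2/9 - 2/9 = -4/9)
H(W) = -1/(18*W) (H(W) = (-4/(9*W))/8 = -1/(18*W))
C(T, c) = -45 (C(T, c) = -5*9 = -45)
H(-206) - C(-13, m(-6, R(2))) = -1/18/(-206) - 1*(-45) = -1/18*(-1/206) + 45 = 1/3708 + 45 = 166861/3708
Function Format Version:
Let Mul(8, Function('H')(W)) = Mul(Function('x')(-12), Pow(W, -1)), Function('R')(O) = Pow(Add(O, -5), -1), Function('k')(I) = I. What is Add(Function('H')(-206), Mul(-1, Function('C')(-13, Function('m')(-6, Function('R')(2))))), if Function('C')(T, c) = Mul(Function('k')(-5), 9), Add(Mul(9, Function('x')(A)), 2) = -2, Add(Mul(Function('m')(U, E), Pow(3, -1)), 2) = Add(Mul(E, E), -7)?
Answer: Rational(166861, 3708) ≈ 45.000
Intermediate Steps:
Function('R')(O) = Pow(Add(-5, O), -1)
Function('m')(U, E) = Add(-27, Mul(3, Pow(E, 2))) (Function('m')(U, E) = Add(-6, Mul(3, Add(Mul(E, E), -7))) = Add(-6, Mul(3, Add(Pow(E, 2), -7))) = Add(-6, Mul(3, Add(-7, Pow(E, 2)))) = Add(-6, Add(-21, Mul(3, Pow(E, 2)))) = Add(-27, Mul(3, Pow(E, 2))))
Function('x')(A) = Rational(-4, 9) (Function('x')(A) = Add(Rational(-2, 9), Mul(Rational(1, 9), -2)) = Add(Rational(-2, 9), Rational(-2, 9)) = Rational(-4, 9))
Function('H')(W) = Mul(Rational(-1, 18), Pow(W, -1)) (Function('H')(W) = Mul(Rational(1, 8), Mul(Rational(-4, 9), Pow(W, -1))) = Mul(Rational(-1, 18), Pow(W, -1)))
Function('C')(T, c) = -45 (Function('C')(T, c) = Mul(-5, 9) = -45)
Add(Function('H')(-206), Mul(-1, Function('C')(-13, Function('m')(-6, Function('R')(2))))) = Add(Mul(Rational(-1, 18), Pow(-206, -1)), Mul(-1, -45)) = Add(Mul(Rational(-1, 18), Rational(-1, 206)), 45) = Add(Rational(1, 3708), 45) = Rational(166861, 3708)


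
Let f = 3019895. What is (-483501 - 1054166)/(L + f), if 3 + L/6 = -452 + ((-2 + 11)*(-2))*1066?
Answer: -1537667/2902037 ≈ -0.52986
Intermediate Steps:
L = -117858 (L = -18 + 6*(-452 + ((-2 + 11)*(-2))*1066) = -18 + 6*(-452 + (9*(-2))*1066) = -18 + 6*(-452 - 18*1066) = -18 + 6*(-452 - 19188) = -18 + 6*(-19640) = -18 - 117840 = -117858)
(-483501 - 1054166)/(L + f) = (-483501 - 1054166)/(-117858 + 3019895) = -1537667/2902037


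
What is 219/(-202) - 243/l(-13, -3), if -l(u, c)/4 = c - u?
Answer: 20163/4040 ≈ 4.9908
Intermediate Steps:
l(u, c) = -4*c + 4*u (l(u, c) = -4*(c - u) = -4*c + 4*u)
219/(-202) - 243/l(-13, -3) = 219/(-202) - 243/(-4*(-3) + 4*(-13)) = 219*(-1/202) - 243/(12 - 52) = -219/202 - 243/(-40) = -219/202 - 243*(-1/40) = -219/202 + 243/40 = 20163/4040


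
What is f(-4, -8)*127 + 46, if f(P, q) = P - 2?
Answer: -716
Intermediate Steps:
f(P, q) = -2 + P
f(-4, -8)*127 + 46 = (-2 - 4)*127 + 46 = -6*127 + 46 = -762 + 46 = -716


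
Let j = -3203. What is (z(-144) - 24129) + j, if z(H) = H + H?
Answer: -27620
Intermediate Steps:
z(H) = 2*H
(z(-144) - 24129) + j = (2*(-144) - 24129) - 3203 = (-288 - 24129) - 3203 = -24417 - 3203 = -27620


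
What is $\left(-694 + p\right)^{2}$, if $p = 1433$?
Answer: $546121$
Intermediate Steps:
$\left(-694 + p\right)^{2} = \left(-694 + 1433\right)^{2} = 739^{2} = 546121$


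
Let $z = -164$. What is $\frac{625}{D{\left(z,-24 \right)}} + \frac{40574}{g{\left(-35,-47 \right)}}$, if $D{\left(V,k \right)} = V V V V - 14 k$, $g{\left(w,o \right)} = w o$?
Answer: $\frac{29351035925373}{1189985025040} \approx 24.665$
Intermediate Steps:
$g{\left(w,o \right)} = o w$
$D{\left(V,k \right)} = V^{4} - 14 k$ ($D{\left(V,k \right)} = V^{2} V V - 14 k = V^{3} V - 14 k = V^{4} - 14 k$)
$\frac{625}{D{\left(z,-24 \right)}} + \frac{40574}{g{\left(-35,-47 \right)}} = \frac{625}{\left(-164\right)^{4} - -336} + \frac{40574}{\left(-47\right) \left(-35\right)} = \frac{625}{723394816 + 336} + \frac{40574}{1645} = \frac{625}{723395152} + 40574 \cdot \frac{1}{1645} = 625 \cdot \frac{1}{723395152} + \frac{40574}{1645} = \frac{625}{723395152} + \frac{40574}{1645} = \frac{29351035925373}{1189985025040}$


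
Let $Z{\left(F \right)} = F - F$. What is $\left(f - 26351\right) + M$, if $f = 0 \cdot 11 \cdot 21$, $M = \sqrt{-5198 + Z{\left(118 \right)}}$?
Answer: $-26351 + i \sqrt{5198} \approx -26351.0 + 72.097 i$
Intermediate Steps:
$Z{\left(F \right)} = 0$
$M = i \sqrt{5198}$ ($M = \sqrt{-5198 + 0} = \sqrt{-5198} = i \sqrt{5198} \approx 72.097 i$)
$f = 0$ ($f = 0 \cdot 21 = 0$)
$\left(f - 26351\right) + M = \left(0 - 26351\right) + i \sqrt{5198} = -26351 + i \sqrt{5198}$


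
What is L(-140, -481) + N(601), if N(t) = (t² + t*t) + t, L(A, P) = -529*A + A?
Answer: 796923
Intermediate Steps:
L(A, P) = -528*A
N(t) = t + 2*t² (N(t) = (t² + t²) + t = 2*t² + t = t + 2*t²)
L(-140, -481) + N(601) = -528*(-140) + 601*(1 + 2*601) = 73920 + 601*(1 + 1202) = 73920 + 601*1203 = 73920 + 723003 = 796923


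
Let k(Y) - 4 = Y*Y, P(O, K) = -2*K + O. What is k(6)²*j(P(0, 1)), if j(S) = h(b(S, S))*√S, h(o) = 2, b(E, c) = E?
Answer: 3200*I*√2 ≈ 4525.5*I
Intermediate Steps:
P(O, K) = O - 2*K
j(S) = 2*√S
k(Y) = 4 + Y² (k(Y) = 4 + Y*Y = 4 + Y²)
k(6)²*j(P(0, 1)) = (4 + 6²)²*(2*√(0 - 2*1)) = (4 + 36)²*(2*√(0 - 2)) = 40²*(2*√(-2)) = 1600*(2*(I*√2)) = 1600*(2*I*√2) = 3200*I*√2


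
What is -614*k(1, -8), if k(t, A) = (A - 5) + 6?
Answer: 4298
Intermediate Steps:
k(t, A) = 1 + A (k(t, A) = (-5 + A) + 6 = 1 + A)
-614*k(1, -8) = -614*(1 - 8) = -614*(-7) = 4298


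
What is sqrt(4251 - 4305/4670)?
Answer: 47*sqrt(1678398)/934 ≈ 65.193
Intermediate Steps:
sqrt(4251 - 4305/4670) = sqrt(4251 - 4305*1/4670) = sqrt(4251 - 861/934) = sqrt(3969573/934) = 47*sqrt(1678398)/934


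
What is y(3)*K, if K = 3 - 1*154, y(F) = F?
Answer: -453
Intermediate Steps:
K = -151 (K = 3 - 154 = -151)
y(3)*K = 3*(-151) = -453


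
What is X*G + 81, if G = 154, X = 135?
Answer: 20871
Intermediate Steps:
X*G + 81 = 135*154 + 81 = 20790 + 81 = 20871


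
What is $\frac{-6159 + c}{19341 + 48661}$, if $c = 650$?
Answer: $- \frac{5509}{68002} \approx -0.081012$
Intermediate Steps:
$\frac{-6159 + c}{19341 + 48661} = \frac{-6159 + 650}{19341 + 48661} = - \frac{5509}{68002}$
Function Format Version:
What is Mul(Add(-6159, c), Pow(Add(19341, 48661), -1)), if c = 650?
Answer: Rational(-5509, 68002) ≈ -0.081012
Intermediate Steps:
Mul(Add(-6159, c), Pow(Add(19341, 48661), -1)) = Mul(Add(-6159, 650), Pow(Add(19341, 48661), -1)) = Mul(-5509, Pow(68002, -1)) = Mul(-5509, Rational(1, 68002)) = Rational(-5509, 68002)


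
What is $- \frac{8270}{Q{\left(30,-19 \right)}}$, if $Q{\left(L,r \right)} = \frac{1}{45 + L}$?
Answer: $-620250$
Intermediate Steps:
$- \frac{8270}{Q{\left(30,-19 \right)}} = - \frac{8270}{\frac{1}{45 + 30}} = - \frac{8270}{\frac{1}{75}} = - 8270 \frac{1}{\frac{1}{75}} = \left(-8270\right) 75 = -620250$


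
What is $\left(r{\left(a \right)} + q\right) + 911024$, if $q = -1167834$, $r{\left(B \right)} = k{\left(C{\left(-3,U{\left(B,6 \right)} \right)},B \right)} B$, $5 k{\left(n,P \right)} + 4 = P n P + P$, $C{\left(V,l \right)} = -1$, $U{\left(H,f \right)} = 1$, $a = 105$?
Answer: $-486214$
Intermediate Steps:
$k{\left(n,P \right)} = - \frac{4}{5} + \frac{P}{5} + \frac{n P^{2}}{5}$ ($k{\left(n,P \right)} = - \frac{4}{5} + \frac{P n P + P}{5} = - \frac{4}{5} + \frac{n P^{2} + P}{5} = - \frac{4}{5} + \frac{P + n P^{2}}{5} = - \frac{4}{5} + \left(\frac{P}{5} + \frac{n P^{2}}{5}\right) = - \frac{4}{5} + \frac{P}{5} + \frac{n P^{2}}{5}$)
$r{\left(B \right)} = B \left(- \frac{4}{5} - \frac{B^{2}}{5} + \frac{B}{5}\right)$ ($r{\left(B \right)} = \left(- \frac{4}{5} + \frac{B}{5} + \frac{1}{5} \left(-1\right) B^{2}\right) B = \left(- \frac{4}{5} + \frac{B}{5} - \frac{B^{2}}{5}\right) B = \left(- \frac{4}{5} - \frac{B^{2}}{5} + \frac{B}{5}\right) B = B \left(- \frac{4}{5} - \frac{B^{2}}{5} + \frac{B}{5}\right)$)
$\left(r{\left(a \right)} + q\right) + 911024 = \left(\frac{1}{5} \cdot 105 \left(-4 + 105 - 105^{2}\right) - 1167834\right) + 911024 = \left(\frac{1}{5} \cdot 105 \left(-4 + 105 - 11025\right) - 1167834\right) + 911024 = \left(\frac{1}{5} \cdot 105 \left(-10924\right) - 1167834\right) + 911024 = \left(-229404 - 1167834\right) + 911024 = -1397238 + 911024 = -486214$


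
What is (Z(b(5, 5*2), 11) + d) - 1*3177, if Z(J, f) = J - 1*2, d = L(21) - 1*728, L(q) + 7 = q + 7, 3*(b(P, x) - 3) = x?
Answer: -11639/3 ≈ -3879.7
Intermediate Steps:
b(P, x) = 3 + x/3
L(q) = q (L(q) = -7 + (q + 7) = -7 + (7 + q) = q)
d = -707 (d = 21 - 1*728 = 21 - 728 = -707)
Z(J, f) = -2 + J (Z(J, f) = J - 2 = -2 + J)
(Z(b(5, 5*2), 11) + d) - 1*3177 = ((-2 + (3 + (5*2)/3)) - 707) - 1*3177 = ((-2 + (3 + (⅓)*10)) - 707) - 3177 = ((-2 + (3 + 10/3)) - 707) - 3177 = ((-2 + 19/3) - 707) - 3177 = (13/3 - 707) - 3177 = -2108/3 - 3177 = -11639/3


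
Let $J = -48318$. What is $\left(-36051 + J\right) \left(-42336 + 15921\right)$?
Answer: $2228607135$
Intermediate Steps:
$\left(-36051 + J\right) \left(-42336 + 15921\right) = \left(-36051 - 48318\right) \left(-42336 + 15921\right) = \left(-84369\right) \left(-26415\right) = 2228607135$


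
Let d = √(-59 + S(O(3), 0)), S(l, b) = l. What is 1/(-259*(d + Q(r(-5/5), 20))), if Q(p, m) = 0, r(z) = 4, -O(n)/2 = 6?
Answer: I*√71/18389 ≈ 0.00045822*I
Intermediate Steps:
O(n) = -12 (O(n) = -2*6 = -12)
d = I*√71 (d = √(-59 - 12) = √(-71) = I*√71 ≈ 8.4261*I)
1/(-259*(d + Q(r(-5/5), 20))) = 1/(-259*(I*√71 + 0)) = 1/(-259*I*√71) = I*√71/18389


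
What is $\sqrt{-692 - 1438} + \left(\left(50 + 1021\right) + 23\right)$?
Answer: $1094 + i \sqrt{2130} \approx 1094.0 + 46.152 i$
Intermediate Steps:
$\sqrt{-692 - 1438} + \left(\left(50 + 1021\right) + 23\right) = \sqrt{-2130} + \left(1071 + 23\right) = i \sqrt{2130} + 1094 = 1094 + i \sqrt{2130}$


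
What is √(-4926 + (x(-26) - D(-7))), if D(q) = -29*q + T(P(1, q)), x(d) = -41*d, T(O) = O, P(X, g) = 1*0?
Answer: I*√4063 ≈ 63.742*I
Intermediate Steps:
P(X, g) = 0
D(q) = -29*q (D(q) = -29*q + 0 = -29*q)
√(-4926 + (x(-26) - D(-7))) = √(-4926 + (-41*(-26) - (-29)*(-7))) = √(-4926 + (1066 - 1*203)) = √(-4926 + (1066 - 203)) = √(-4926 + 863) = √(-4063) = I*√4063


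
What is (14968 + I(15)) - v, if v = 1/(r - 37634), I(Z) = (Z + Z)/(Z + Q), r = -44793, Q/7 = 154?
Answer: 1348510172151/90092711 ≈ 14968.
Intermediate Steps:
Q = 1078 (Q = 7*154 = 1078)
I(Z) = 2*Z/(1078 + Z) (I(Z) = (Z + Z)/(Z + 1078) = (2*Z)/(1078 + Z) = 2*Z/(1078 + Z))
v = -1/82427 (v = 1/(-44793 - 37634) = 1/(-82427) = -1/82427 ≈ -1.2132e-5)
(14968 + I(15)) - v = (14968 + 2*15/(1078 + 15)) - 1*(-1/82427) = (14968 + 2*15/1093) + 1/82427 = (14968 + 2*15*(1/1093)) + 1/82427 = (14968 + 30/1093) + 1/82427 = 16360054/1093 + 1/82427 = 1348510172151/90092711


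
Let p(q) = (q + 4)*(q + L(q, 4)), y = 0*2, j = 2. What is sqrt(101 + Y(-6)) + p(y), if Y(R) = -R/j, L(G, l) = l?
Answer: 16 + 2*sqrt(26) ≈ 26.198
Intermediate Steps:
y = 0
Y(R) = -R/2
p(q) = (4 + q)**2 (p(q) = (q + 4)*(q + 4) = (4 + q)*(4 + q) = (4 + q)**2)
sqrt(101 + Y(-6)) + p(y) = sqrt(101 - 1/2*(-6)) + (16 + 0**2 + 8*0) = sqrt(101 + 3) + (16 + 0 + 0) = sqrt(104) + 16 = 2*sqrt(26) + 16 = 16 + 2*sqrt(26)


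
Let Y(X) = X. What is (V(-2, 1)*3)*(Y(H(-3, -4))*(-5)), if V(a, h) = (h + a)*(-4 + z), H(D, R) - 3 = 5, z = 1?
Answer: -360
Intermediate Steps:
H(D, R) = 8 (H(D, R) = 3 + 5 = 8)
V(a, h) = -3*a - 3*h (V(a, h) = (h + a)*(-4 + 1) = (a + h)*(-3) = -3*a - 3*h)
(V(-2, 1)*3)*(Y(H(-3, -4))*(-5)) = ((-3*(-2) - 3*1)*3)*(8*(-5)) = ((6 - 3)*3)*(-40) = (3*3)*(-40) = 9*(-40) = -360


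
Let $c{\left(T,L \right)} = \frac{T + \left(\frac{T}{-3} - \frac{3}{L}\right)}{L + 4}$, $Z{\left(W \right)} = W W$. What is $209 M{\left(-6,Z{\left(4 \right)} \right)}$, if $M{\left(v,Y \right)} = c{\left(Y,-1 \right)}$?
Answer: $\frac{8569}{9} \approx 952.11$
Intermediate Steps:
$Z{\left(W \right)} = W^{2}$
$c{\left(T,L \right)} = \frac{- \frac{3}{L} + \frac{2 T}{3}}{4 + L}$ ($c{\left(T,L \right)} = \frac{T + \left(T \left(- \frac{1}{3}\right) - \frac{3}{L}\right)}{4 + L} = \frac{T - \left(\frac{3}{L} + \frac{T}{3}\right)}{4 + L} = \frac{- \frac{3}{L} + \frac{2 T}{3}}{4 + L}$)
$M{\left(v,Y \right)} = 1 + \frac{2 Y}{9}$ ($M{\left(v,Y \right)} = \frac{-9 + 2 \left(-1\right) Y}{3 \left(-1\right) \left(4 - 1\right)} = \frac{1}{3} \left(-1\right) \frac{1}{3} \left(-9 - 2 Y\right) = 1 + \frac{2 Y}{9}$)
$209 M{\left(-6,Z{\left(4 \right)} \right)} = 209 \left(1 + \frac{2 \cdot 4^{2}}{9}\right) = 209 \left(1 + \frac{2}{9} \cdot 16\right) = 209 \left(1 + \frac{32}{9}\right) = 209 \cdot \frac{41}{9} = \frac{8569}{9}$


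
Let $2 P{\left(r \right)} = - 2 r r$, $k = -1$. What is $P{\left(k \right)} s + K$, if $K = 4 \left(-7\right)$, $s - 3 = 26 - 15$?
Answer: $-42$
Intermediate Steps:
$s = 14$ ($s = 3 + \left(26 - 15\right) = 3 + 11 = 14$)
$P{\left(r \right)} = - r^{2}$ ($P{\left(r \right)} = \frac{- 2 r r}{2} = \frac{\left(-2\right) r^{2}}{2} = - r^{2}$)
$K = -28$
$P{\left(k \right)} s + K = - \left(-1\right)^{2} \cdot 14 - 28 = \left(-1\right) 1 \cdot 14 - 28 = \left(-1\right) 14 - 28 = -14 - 28 = -42$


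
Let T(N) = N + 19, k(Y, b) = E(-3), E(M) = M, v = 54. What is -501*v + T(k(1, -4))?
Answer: -27038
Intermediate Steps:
k(Y, b) = -3
T(N) = 19 + N
-501*v + T(k(1, -4)) = -501*54 + (19 - 3) = -27054 + 16 = -27038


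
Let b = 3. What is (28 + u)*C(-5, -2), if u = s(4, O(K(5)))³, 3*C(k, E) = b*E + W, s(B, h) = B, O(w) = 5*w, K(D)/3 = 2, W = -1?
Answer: -644/3 ≈ -214.67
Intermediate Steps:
K(D) = 6 (K(D) = 3*2 = 6)
C(k, E) = -⅓ + E (C(k, E) = (3*E - 1)/3 = (-1 + 3*E)/3 = -⅓ + E)
u = 64 (u = 4³ = 64)
(28 + u)*C(-5, -2) = (28 + 64)*(-⅓ - 2) = 92*(-7/3) = -644/3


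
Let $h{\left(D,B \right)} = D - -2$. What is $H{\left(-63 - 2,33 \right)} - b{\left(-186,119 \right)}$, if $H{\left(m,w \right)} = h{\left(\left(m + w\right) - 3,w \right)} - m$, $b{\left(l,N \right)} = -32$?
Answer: $64$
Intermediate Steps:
$h{\left(D,B \right)} = 2 + D$ ($h{\left(D,B \right)} = D + 2 = 2 + D$)
$H{\left(m,w \right)} = -1 + w$ ($H{\left(m,w \right)} = \left(2 - \left(3 - m - w\right)\right) - m = \left(2 + \left(-3 + m + w\right)\right) - m = \left(-1 + m + w\right) - m = -1 + w$)
$H{\left(-63 - 2,33 \right)} - b{\left(-186,119 \right)} = \left(-1 + 33\right) - -32 = 32 + 32 = 64$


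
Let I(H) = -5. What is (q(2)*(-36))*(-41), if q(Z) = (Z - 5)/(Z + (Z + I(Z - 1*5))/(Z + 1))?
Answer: -4428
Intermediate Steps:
q(Z) = (-5 + Z)/(Z + (-5 + Z)/(1 + Z)) (q(Z) = (Z - 5)/(Z + (Z - 5)/(Z + 1)) = (-5 + Z)/(Z + (-5 + Z)/(1 + Z)))
(q(2)*(-36))*(-41) = (((-5 + 2² - 4*2)/(-5 + 2² + 2*2))*(-36))*(-41) = (((-5 + 4 - 8)/(-5 + 4 + 4))*(-36))*(-41) = ((-9/3)*(-36))*(-41) = (((⅓)*(-9))*(-36))*(-41) = -3*(-36)*(-41) = 108*(-41) = -4428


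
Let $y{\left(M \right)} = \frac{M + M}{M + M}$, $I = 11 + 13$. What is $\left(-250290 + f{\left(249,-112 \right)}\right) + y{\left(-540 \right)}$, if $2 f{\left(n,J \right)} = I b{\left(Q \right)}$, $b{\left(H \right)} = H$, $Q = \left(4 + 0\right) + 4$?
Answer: $-250193$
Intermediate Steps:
$I = 24$
$Q = 8$ ($Q = 4 + 4 = 8$)
$y{\left(M \right)} = 1$ ($y{\left(M \right)} = \frac{2 M}{2 M} = 2 M \frac{1}{2 M} = 1$)
$f{\left(n,J \right)} = 96$ ($f{\left(n,J \right)} = \frac{24 \cdot 8}{2} = \frac{1}{2} \cdot 192 = 96$)
$\left(-250290 + f{\left(249,-112 \right)}\right) + y{\left(-540 \right)} = \left(-250290 + 96\right) + 1 = -250194 + 1 = -250193$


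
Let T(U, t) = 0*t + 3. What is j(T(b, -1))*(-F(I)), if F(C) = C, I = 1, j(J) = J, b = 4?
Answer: -3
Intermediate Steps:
T(U, t) = 3 (T(U, t) = 0 + 3 = 3)
j(T(b, -1))*(-F(I)) = 3*(-1*1) = 3*(-1) = -3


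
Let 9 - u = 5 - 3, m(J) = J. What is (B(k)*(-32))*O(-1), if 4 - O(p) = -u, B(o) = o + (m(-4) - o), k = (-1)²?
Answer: 1408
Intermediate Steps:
k = 1
B(o) = -4 (B(o) = o + (-4 - o) = -4)
u = 7 (u = 9 - (5 - 3) = 9 - 1*2 = 9 - 2 = 7)
O(p) = 11 (O(p) = 4 - (-1)*7 = 4 - 1*(-7) = 4 + 7 = 11)
(B(k)*(-32))*O(-1) = -4*(-32)*11 = 128*11 = 1408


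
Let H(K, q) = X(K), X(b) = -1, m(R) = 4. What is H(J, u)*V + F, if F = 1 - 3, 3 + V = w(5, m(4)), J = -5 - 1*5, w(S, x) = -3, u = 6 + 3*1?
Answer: 4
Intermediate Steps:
u = 9 (u = 6 + 3 = 9)
J = -10 (J = -5 - 5 = -10)
H(K, q) = -1
V = -6 (V = -3 - 3 = -6)
F = -2
H(J, u)*V + F = -1*(-6) - 2 = 6 - 2 = 4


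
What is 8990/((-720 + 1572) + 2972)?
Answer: 4495/1912 ≈ 2.3509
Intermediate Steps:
8990/((-720 + 1572) + 2972) = 8990/(852 + 2972) = 8990/3824 = 8990*(1/3824) = 4495/1912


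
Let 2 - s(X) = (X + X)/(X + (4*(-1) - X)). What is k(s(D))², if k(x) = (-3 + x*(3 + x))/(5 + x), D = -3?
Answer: 25/484 ≈ 0.051653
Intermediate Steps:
s(X) = 2 + X/2 (s(X) = 2 - (X + X)/(X + (4*(-1) - X)) = 2 - 2*X/(X + (-4 - X)) = 2 - 2*X/(-4) = 2 - 2*X*(-1)/4 = 2 - (-1)*X/2 = 2 + X/2)
k(x) = (-3 + x*(3 + x))/(5 + x)
k(s(D))² = ((-3 + (2 + (½)*(-3))² + 3*(2 + (½)*(-3)))/(5 + (2 + (½)*(-3))))² = ((-3 + (2 - 3/2)² + 3*(2 - 3/2))/(5 + (2 - 3/2)))² = ((-3 + (½)² + 3*(½))/(5 + ½))² = ((-3 + ¼ + 3/2)/(11/2))² = ((2/11)*(-5/4))² = (-5/22)² = 25/484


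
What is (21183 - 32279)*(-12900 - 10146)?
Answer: 255718416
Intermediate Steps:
(21183 - 32279)*(-12900 - 10146) = -11096*(-23046) = 255718416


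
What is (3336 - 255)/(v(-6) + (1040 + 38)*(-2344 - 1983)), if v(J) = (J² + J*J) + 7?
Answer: -1027/1554809 ≈ -0.00066053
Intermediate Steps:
v(J) = 7 + 2*J² (v(J) = (J² + J²) + 7 = 2*J² + 7 = 7 + 2*J²)
(3336 - 255)/(v(-6) + (1040 + 38)*(-2344 - 1983)) = (3336 - 255)/((7 + 2*(-6)²) + (1040 + 38)*(-2344 - 1983)) = 3081/((7 + 2*36) + 1078*(-4327)) = 3081/((7 + 72) - 4664506) = 3081/(79 - 4664506) = 3081/(-4664427) = 3081*(-1/4664427) = -1027/1554809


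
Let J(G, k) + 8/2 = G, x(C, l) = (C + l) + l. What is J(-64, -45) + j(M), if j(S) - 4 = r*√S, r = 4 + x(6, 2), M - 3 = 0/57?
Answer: -64 + 14*√3 ≈ -39.751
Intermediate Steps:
x(C, l) = C + 2*l
M = 3 (M = 3 + 0/57 = 3 + 0*(1/57) = 3 + 0 = 3)
r = 14 (r = 4 + (6 + 2*2) = 4 + (6 + 4) = 4 + 10 = 14)
J(G, k) = -4 + G
j(S) = 4 + 14*√S
J(-64, -45) + j(M) = (-4 - 64) + (4 + 14*√3) = -68 + (4 + 14*√3) = -64 + 14*√3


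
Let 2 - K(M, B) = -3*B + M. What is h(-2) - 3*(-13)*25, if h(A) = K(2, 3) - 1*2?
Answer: 982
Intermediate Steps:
K(M, B) = 2 - M + 3*B (K(M, B) = 2 - (-3*B + M) = 2 - (M - 3*B) = 2 + (-M + 3*B) = 2 - M + 3*B)
h(A) = 7 (h(A) = (2 - 1*2 + 3*3) - 1*2 = (2 - 2 + 9) - 2 = 9 - 2 = 7)
h(-2) - 3*(-13)*25 = 7 - 3*(-13)*25 = 7 + 39*25 = 7 + 975 = 982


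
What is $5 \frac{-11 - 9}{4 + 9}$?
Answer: $- \frac{100}{13} \approx -7.6923$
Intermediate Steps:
$5 \frac{-11 - 9}{4 + 9} = 5 \left(- \frac{20}{13}\right) = - \frac{100}{13}$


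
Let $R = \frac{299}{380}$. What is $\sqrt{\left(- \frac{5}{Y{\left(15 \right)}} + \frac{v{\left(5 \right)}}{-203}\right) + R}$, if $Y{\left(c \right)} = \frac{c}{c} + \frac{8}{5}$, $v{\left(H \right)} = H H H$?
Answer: $\frac{i \sqrt{440473391995}}{501410} \approx 1.3236 i$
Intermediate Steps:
$R = \frac{299}{380}$ ($R = 299 \cdot \frac{1}{380} = \frac{299}{380} \approx 0.78684$)
$v{\left(H \right)} = H^{3}$ ($v{\left(H \right)} = H^{2} H = H^{3}$)
$Y{\left(c \right)} = \frac{13}{5}$ ($Y{\left(c \right)} = 1 + 8 \cdot \frac{1}{5} = 1 + \frac{8}{5} = \frac{13}{5}$)
$\sqrt{\left(- \frac{5}{Y{\left(15 \right)}} + \frac{v{\left(5 \right)}}{-203}\right) + R} = \sqrt{\left(- \frac{5}{\frac{13}{5}} + \frac{5^{3}}{-203}\right) + \frac{299}{380}} = \sqrt{\left(\left(-5\right) \frac{5}{13} + 125 \left(- \frac{1}{203}\right)\right) + \frac{299}{380}} = \sqrt{\left(- \frac{25}{13} - \frac{125}{203}\right) + \frac{299}{380}} = \sqrt{- \frac{6700}{2639} + \frac{299}{380}} = \sqrt{- \frac{1756939}{1002820}} = \frac{i \sqrt{440473391995}}{501410}$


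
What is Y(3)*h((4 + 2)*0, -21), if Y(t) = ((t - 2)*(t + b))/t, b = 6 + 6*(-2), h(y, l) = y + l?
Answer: 21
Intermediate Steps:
h(y, l) = l + y
b = -6 (b = 6 - 12 = -6)
Y(t) = (-6 + t)*(-2 + t)/t (Y(t) = ((t - 2)*(t - 6))/t = ((-2 + t)*(-6 + t))/t = ((-6 + t)*(-2 + t))/t = (-6 + t)*(-2 + t)/t)
Y(3)*h((4 + 2)*0, -21) = (-8 + 3 + 12/3)*(-21 + (4 + 2)*0) = (-8 + 3 + 12*(1/3))*(-21 + 6*0) = (-8 + 3 + 4)*(-21 + 0) = -1*(-21) = 21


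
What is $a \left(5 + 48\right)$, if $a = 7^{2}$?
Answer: $2597$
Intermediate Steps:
$a = 49$
$a \left(5 + 48\right) = 49 \left(5 + 48\right) = 49 \cdot 53 = 2597$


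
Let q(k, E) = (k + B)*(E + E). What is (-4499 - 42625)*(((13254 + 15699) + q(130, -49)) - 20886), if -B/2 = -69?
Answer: 857515428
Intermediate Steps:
B = 138 (B = -2*(-69) = 138)
q(k, E) = 2*E*(138 + k) (q(k, E) = (k + 138)*(E + E) = (138 + k)*(2*E) = 2*E*(138 + k))
(-4499 - 42625)*(((13254 + 15699) + q(130, -49)) - 20886) = (-4499 - 42625)*(((13254 + 15699) + 2*(-49)*(138 + 130)) - 20886) = -47124*((28953 + 2*(-49)*268) - 20886) = -47124*((28953 - 26264) - 20886) = -47124*(2689 - 20886) = -47124*(-18197) = 857515428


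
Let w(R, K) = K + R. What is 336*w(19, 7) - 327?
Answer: 8409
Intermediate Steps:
336*w(19, 7) - 327 = 336*(7 + 19) - 327 = 336*26 - 327 = 8736 - 327 = 8409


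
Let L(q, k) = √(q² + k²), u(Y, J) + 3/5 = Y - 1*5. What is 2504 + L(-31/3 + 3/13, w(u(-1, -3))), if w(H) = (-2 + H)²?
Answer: 2504 + √5297018821/975 ≈ 2578.6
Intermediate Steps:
u(Y, J) = -28/5 + Y (u(Y, J) = -⅗ + (Y - 1*5) = -⅗ + (Y - 5) = -⅗ + (-5 + Y) = -28/5 + Y)
L(q, k) = √(k² + q²)
2504 + L(-31/3 + 3/13, w(u(-1, -3))) = 2504 + √(((-2 + (-28/5 - 1))²)² + (-31/3 + 3/13)²) = 2504 + √(((-2 - 33/5)²)² + (-31*⅓ + 3*(1/13))²) = 2504 + √(((-43/5)²)² + (-31/3 + 3/13)²) = 2504 + √((1849/25)² + (-394/39)²) = 2504 + √(3418801/625 + 155236/1521) = 2504 + √(5297018821/950625) = 2504 + √5297018821/975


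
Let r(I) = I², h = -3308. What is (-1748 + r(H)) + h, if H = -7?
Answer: -5007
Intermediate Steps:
(-1748 + r(H)) + h = (-1748 + (-7)²) - 3308 = (-1748 + 49) - 3308 = -1699 - 3308 = -5007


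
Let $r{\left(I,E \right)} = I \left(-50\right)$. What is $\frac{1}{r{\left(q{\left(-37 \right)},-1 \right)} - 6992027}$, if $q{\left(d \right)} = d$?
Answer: $- \frac{1}{6990177} \approx -1.4306 \cdot 10^{-7}$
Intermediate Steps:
$r{\left(I,E \right)} = - 50 I$
$\frac{1}{r{\left(q{\left(-37 \right)},-1 \right)} - 6992027} = \frac{1}{\left(-50\right) \left(-37\right) - 6992027} = \frac{1}{1850 - 6992027} = \frac{1}{-6990177} = - \frac{1}{6990177}$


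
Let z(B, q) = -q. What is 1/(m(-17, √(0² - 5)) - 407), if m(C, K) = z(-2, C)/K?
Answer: -2035/828534 + 17*I*√5/828534 ≈ -0.0024561 + 4.588e-5*I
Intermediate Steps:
m(C, K) = -C/K (m(C, K) = (-C)/K = -C/K)
1/(m(-17, √(0² - 5)) - 407) = 1/(-1*(-17)/√(0² - 5) - 407) = 1/(-1*(-17)/√(0 - 5) - 407) = 1/(-1*(-17)/√(-5) - 407) = 1/(-1*(-17)/I*√5 - 407) = 1/(-1*(-17)*(-I*√5/5) - 407) = 1/(-17*I*√5/5 - 407) = 1/(-407 - 17*I*√5/5)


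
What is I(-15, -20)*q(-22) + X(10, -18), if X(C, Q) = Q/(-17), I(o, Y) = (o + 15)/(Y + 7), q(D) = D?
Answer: 18/17 ≈ 1.0588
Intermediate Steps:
I(o, Y) = (15 + o)/(7 + Y)
X(C, Q) = -Q/17 (X(C, Q) = Q*(-1/17) = -Q/17)
I(-15, -20)*q(-22) + X(10, -18) = ((15 - 15)/(7 - 20))*(-22) - 1/17*(-18) = (0/(-13))*(-22) + 18/17 = -1/13*0*(-22) + 18/17 = 0*(-22) + 18/17 = 0 + 18/17 = 18/17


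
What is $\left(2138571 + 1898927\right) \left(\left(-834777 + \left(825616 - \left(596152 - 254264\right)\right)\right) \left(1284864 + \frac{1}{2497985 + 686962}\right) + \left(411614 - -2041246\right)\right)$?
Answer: $- \frac{5800121209381395865529858}{3184947} \approx -1.8211 \cdot 10^{18}$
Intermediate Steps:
$\left(2138571 + 1898927\right) \left(\left(-834777 + \left(825616 - \left(596152 - 254264\right)\right)\right) \left(1284864 + \frac{1}{2497985 + 686962}\right) + \left(411614 - -2041246\right)\right) = 4037498 \left(\left(-834777 + \left(825616 - 341888\right)\right) \left(1284864 + \frac{1}{3184947}\right) + \left(411614 + 2041246\right)\right) = 4037498 \left(\left(-834777 + \left(825616 - 341888\right)\right) \left(1284864 + \frac{1}{3184947}\right) + 2452860\right) = 4037498 \left(\left(-834777 + 483728\right) \frac{4092223742209}{3184947} + 2452860\right) = 4037498 \left(\left(-351049\right) \frac{4092223742209}{3184947} + 2452860\right) = 4037498 \left(- \frac{1436571052478727241}{3184947} + 2452860\right) = 4037498 \left(- \frac{1436563240249628821}{3184947}\right) = - \frac{5800121209381395865529858}{3184947}$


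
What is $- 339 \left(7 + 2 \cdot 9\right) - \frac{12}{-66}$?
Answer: $- \frac{93223}{11} \approx -8474.8$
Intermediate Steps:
$- 339 \left(7 + 2 \cdot 9\right) - \frac{12}{-66} = - 339 \left(7 + 18\right) - - \frac{2}{11} = \left(-339\right) 25 + \frac{2}{11} = -8475 + \frac{2}{11} = - \frac{93223}{11}$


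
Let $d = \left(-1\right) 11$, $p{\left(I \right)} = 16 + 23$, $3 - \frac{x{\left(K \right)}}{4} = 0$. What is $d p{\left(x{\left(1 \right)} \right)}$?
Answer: $-429$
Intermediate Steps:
$x{\left(K \right)} = 12$ ($x{\left(K \right)} = 12 - 0 = 12 + 0 = 12$)
$p{\left(I \right)} = 39$
$d = -11$
$d p{\left(x{\left(1 \right)} \right)} = \left(-11\right) 39 = -429$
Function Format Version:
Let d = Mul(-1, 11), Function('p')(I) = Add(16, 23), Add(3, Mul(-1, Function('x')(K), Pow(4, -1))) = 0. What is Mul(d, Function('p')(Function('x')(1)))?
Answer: -429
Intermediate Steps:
Function('x')(K) = 12 (Function('x')(K) = Add(12, Mul(-4, 0)) = Add(12, 0) = 12)
Function('p')(I) = 39
d = -11
Mul(d, Function('p')(Function('x')(1))) = Mul(-11, 39) = -429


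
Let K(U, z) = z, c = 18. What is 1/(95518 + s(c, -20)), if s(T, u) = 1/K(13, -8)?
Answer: 8/764143 ≈ 1.0469e-5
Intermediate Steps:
s(T, u) = -⅛ (s(T, u) = 1/(-8) = -⅛)
1/(95518 + s(c, -20)) = 1/(95518 - ⅛) = 1/(764143/8) = 8/764143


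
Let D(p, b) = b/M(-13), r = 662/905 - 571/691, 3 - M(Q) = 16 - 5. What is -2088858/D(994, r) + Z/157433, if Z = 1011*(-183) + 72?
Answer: -32259017004998143/183094579 ≈ -1.7619e+8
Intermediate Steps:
M(Q) = -8 (M(Q) = 3 - (16 - 5) = 3 - 1*11 = 3 - 11 = -8)
r = -59313/625355 (r = 662*(1/905) - 571*1/691 = 662/905 - 571/691 = -59313/625355 ≈ -0.094847)
D(p, b) = -b/8 (D(p, b) = b/(-8) = b*(-⅛) = -b/8)
Z = -184941 (Z = -185013 + 72 = -184941)
-2088858/D(994, r) + Z/157433 = -2088858/((-⅛*(-59313/625355))) - 184941/157433 = -2088858/59313/5002840 - 184941*1/157433 = -2088858*5002840/59313 - 184941/157433 = -204906320720/1163 - 184941/157433 = -32259017004998143/183094579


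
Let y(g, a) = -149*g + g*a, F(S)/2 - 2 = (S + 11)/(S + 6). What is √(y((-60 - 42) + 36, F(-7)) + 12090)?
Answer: 86*√3 ≈ 148.96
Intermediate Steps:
F(S) = 4 + 2*(11 + S)/(6 + S) (F(S) = 4 + 2*((S + 11)/(S + 6)) = 4 + 2*((11 + S)/(6 + S)) = 4 + 2*(11 + S)/(6 + S))
y(g, a) = -149*g + a*g
√(y((-60 - 42) + 36, F(-7)) + 12090) = √(((-60 - 42) + 36)*(-149 + 2*(23 + 3*(-7))/(6 - 7)) + 12090) = √((-102 + 36)*(-149 + 2*(23 - 21)/(-1)) + 12090) = √(-66*(-149 + 2*(-1)*2) + 12090) = √(-66*(-149 - 4) + 12090) = √(-66*(-153) + 12090) = √(10098 + 12090) = √22188 = 86*√3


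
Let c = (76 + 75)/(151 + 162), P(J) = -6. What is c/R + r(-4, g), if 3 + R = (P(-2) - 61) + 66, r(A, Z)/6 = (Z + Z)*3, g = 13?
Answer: 585785/1252 ≈ 467.88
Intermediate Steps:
r(A, Z) = 36*Z (r(A, Z) = 6*((Z + Z)*3) = 6*((2*Z)*3) = 6*(6*Z) = 36*Z)
R = -4 (R = -3 + ((-6 - 61) + 66) = -3 + (-67 + 66) = -3 - 1 = -4)
c = 151/313 ≈ 0.48243
c/R + r(-4, g) = (151/313)/(-4) + 36*13 = (151/313)*(-¼) + 468 = -151/1252 + 468 = 585785/1252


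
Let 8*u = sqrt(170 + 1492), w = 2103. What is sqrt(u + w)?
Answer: sqrt(33648 + 2*sqrt(1662))/4 ≈ 45.914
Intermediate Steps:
u = sqrt(1662)/8 (u = sqrt(170 + 1492)/8 = sqrt(1662)/8 ≈ 5.0960)
sqrt(u + w) = sqrt(sqrt(1662)/8 + 2103) = sqrt(2103 + sqrt(1662)/8)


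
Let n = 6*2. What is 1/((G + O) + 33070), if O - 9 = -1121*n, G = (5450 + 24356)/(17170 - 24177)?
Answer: 1001/19642369 ≈ 5.0961e-5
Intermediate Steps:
G = -4258/1001 (G = 29806/(-7007) = 29806*(-1/7007) = -4258/1001 ≈ -4.2537)
n = 12
O = -13443 (O = 9 - 1121*12 = 9 - 13452 = -13443)
1/((G + O) + 33070) = 1/((-4258/1001 - 13443) + 33070) = 1/(-13460701/1001 + 33070) = 1/(19642369/1001) = 1001/19642369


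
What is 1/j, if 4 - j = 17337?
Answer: -1/17333 ≈ -5.7693e-5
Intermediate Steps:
j = -17333 (j = 4 - 1*17337 = 4 - 17337 = -17333)
1/j = 1/(-17333) = -1/17333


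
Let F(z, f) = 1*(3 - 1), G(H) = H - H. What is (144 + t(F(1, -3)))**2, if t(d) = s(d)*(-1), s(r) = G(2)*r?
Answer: 20736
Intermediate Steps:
G(H) = 0
s(r) = 0 (s(r) = 0*r = 0)
F(z, f) = 2 (F(z, f) = 1*2 = 2)
t(d) = 0 (t(d) = 0*(-1) = 0)
(144 + t(F(1, -3)))**2 = (144 + 0)**2 = 144**2 = 20736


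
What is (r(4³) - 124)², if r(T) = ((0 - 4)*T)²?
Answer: 4278729744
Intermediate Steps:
r(T) = 16*T² (r(T) = (-4*T)² = 16*T²)
(r(4³) - 124)² = (16*(4³)² - 124)² = (16*64² - 124)² = (16*4096 - 124)² = (65536 - 124)² = 65412² = 4278729744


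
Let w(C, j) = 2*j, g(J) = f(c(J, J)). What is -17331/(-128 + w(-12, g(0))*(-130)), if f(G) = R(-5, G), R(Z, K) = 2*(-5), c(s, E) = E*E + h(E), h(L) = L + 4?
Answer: -5777/824 ≈ -7.0109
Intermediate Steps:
h(L) = 4 + L
c(s, E) = 4 + E + E² (c(s, E) = E*E + (4 + E) = E² + (4 + E) = 4 + E + E²)
R(Z, K) = -10
f(G) = -10
g(J) = -10
-17331/(-128 + w(-12, g(0))*(-130)) = -17331/(-128 + (2*(-10))*(-130)) = -17331/(-128 - 20*(-130)) = -17331/(-128 + 2600) = -17331/2472 = -17331*1/2472 = -5777/824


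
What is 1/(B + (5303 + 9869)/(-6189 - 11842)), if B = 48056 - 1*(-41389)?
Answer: 18031/1612767623 ≈ 1.1180e-5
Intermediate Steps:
B = 89445 (B = 48056 + 41389 = 89445)
1/(B + (5303 + 9869)/(-6189 - 11842)) = 1/(89445 + (5303 + 9869)/(-6189 - 11842)) = 1/(89445 + 15172/(-18031)) = 1/(89445 + 15172*(-1/18031)) = 1/(89445 - 15172/18031) = 1/(1612767623/18031) = 18031/1612767623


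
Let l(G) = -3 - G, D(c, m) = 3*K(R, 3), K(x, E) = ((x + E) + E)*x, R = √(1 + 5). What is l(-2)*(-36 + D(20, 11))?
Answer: 18 - 18*√6 ≈ -26.091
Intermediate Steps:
R = √6 ≈ 2.4495
K(x, E) = x*(x + 2*E) (K(x, E) = ((E + x) + E)*x = (x + 2*E)*x = x*(x + 2*E))
D(c, m) = 3*√6*(6 + √6) (D(c, m) = 3*(√6*(√6 + 2*3)) = 3*(√6*(√6 + 6)) = 3*(√6*(6 + √6)) = 3*√6*(6 + √6))
l(-2)*(-36 + D(20, 11)) = (-3 - 1*(-2))*(-36 + (18 + 18*√6)) = (-3 + 2)*(-18 + 18*√6) = -(-18 + 18*√6) = 18 - 18*√6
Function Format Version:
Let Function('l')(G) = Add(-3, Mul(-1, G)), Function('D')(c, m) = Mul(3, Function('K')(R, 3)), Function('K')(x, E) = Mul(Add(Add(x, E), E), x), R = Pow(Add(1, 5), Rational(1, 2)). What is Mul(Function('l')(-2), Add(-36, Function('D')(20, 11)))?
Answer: Add(18, Mul(-18, Pow(6, Rational(1, 2)))) ≈ -26.091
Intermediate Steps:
R = Pow(6, Rational(1, 2)) ≈ 2.4495
Function('K')(x, E) = Mul(x, Add(x, Mul(2, E))) (Function('K')(x, E) = Mul(Add(Add(E, x), E), x) = Mul(Add(x, Mul(2, E)), x) = Mul(x, Add(x, Mul(2, E))))
Function('D')(c, m) = Mul(3, Pow(6, Rational(1, 2)), Add(6, Pow(6, Rational(1, 2)))) (Function('D')(c, m) = Mul(3, Mul(Pow(6, Rational(1, 2)), Add(Pow(6, Rational(1, 2)), Mul(2, 3)))) = Mul(3, Mul(Pow(6, Rational(1, 2)), Add(Pow(6, Rational(1, 2)), 6))) = Mul(3, Mul(Pow(6, Rational(1, 2)), Add(6, Pow(6, Rational(1, 2))))) = Mul(3, Pow(6, Rational(1, 2)), Add(6, Pow(6, Rational(1, 2)))))
Mul(Function('l')(-2), Add(-36, Function('D')(20, 11))) = Mul(Add(-3, Mul(-1, -2)), Add(-36, Add(18, Mul(18, Pow(6, Rational(1, 2)))))) = Mul(Add(-3, 2), Add(-18, Mul(18, Pow(6, Rational(1, 2))))) = Mul(-1, Add(-18, Mul(18, Pow(6, Rational(1, 2))))) = Add(18, Mul(-18, Pow(6, Rational(1, 2))))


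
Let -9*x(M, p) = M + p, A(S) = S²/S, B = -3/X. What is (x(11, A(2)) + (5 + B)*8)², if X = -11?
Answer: 16265089/9801 ≈ 1659.5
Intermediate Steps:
B = 3/11 (B = -3/(-11) = -3*(-1/11) = 3/11 ≈ 0.27273)
A(S) = S
x(M, p) = -M/9 - p/9 (x(M, p) = -(M + p)/9 = -M/9 - p/9)
(x(11, A(2)) + (5 + B)*8)² = ((-⅑*11 - ⅑*2) + (5 + 3/11)*8)² = ((-11/9 - 2/9) + (58/11)*8)² = (-13/9 + 464/11)² = (4033/99)² = 16265089/9801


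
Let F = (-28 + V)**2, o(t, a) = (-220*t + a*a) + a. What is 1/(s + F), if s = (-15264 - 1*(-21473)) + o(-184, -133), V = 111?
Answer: 1/71134 ≈ 1.4058e-5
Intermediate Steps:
o(t, a) = a + a**2 - 220*t (o(t, a) = (-220*t + a**2) + a = (a**2 - 220*t) + a = a + a**2 - 220*t)
F = 6889 (F = (-28 + 111)**2 = 83**2 = 6889)
s = 64245 (s = (-15264 - 1*(-21473)) + (-133 + (-133)**2 - 220*(-184)) = (-15264 + 21473) + (-133 + 17689 + 40480) = 6209 + 58036 = 64245)
1/(s + F) = 1/(64245 + 6889) = 1/71134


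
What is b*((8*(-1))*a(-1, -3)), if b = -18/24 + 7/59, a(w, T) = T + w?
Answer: -1192/59 ≈ -20.203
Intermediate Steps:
b = -149/236 (b = -18*1/24 + 7*(1/59) = -¾ + 7/59 = -149/236 ≈ -0.63136)
b*((8*(-1))*a(-1, -3)) = -149*8*(-1)*(-3 - 1)/236 = -(-298)*(-4)/59 = -149/236*32 = -1192/59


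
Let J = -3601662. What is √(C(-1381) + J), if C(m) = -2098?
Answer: 4*I*√225235 ≈ 1898.4*I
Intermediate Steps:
√(C(-1381) + J) = √(-2098 - 3601662) = √(-3603760) = 4*I*√225235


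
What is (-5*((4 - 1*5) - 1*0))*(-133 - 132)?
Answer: -1325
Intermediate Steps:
(-5*((4 - 1*5) - 1*0))*(-133 - 132) = -5*((4 - 5) + 0)*(-265) = -5*(-1 + 0)*(-265) = -5*(-1)*(-265) = 5*(-265) = -1325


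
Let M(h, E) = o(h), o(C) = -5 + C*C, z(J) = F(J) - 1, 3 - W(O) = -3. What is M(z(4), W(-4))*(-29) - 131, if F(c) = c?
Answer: -247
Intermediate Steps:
W(O) = 6 (W(O) = 3 - 1*(-3) = 3 + 3 = 6)
z(J) = -1 + J (z(J) = J - 1 = -1 + J)
o(C) = -5 + C**2
M(h, E) = -5 + h**2
M(z(4), W(-4))*(-29) - 131 = (-5 + (-1 + 4)**2)*(-29) - 131 = (-5 + 3**2)*(-29) - 131 = (-5 + 9)*(-29) - 131 = 4*(-29) - 131 = -116 - 131 = -247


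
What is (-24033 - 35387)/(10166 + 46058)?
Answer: -14855/14056 ≈ -1.0568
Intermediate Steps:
(-24033 - 35387)/(10166 + 46058) = -59420/56224 = -59420*1/56224 = -14855/14056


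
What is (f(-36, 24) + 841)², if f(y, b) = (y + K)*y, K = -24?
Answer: 9006001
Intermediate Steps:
f(y, b) = y*(-24 + y) (f(y, b) = (y - 24)*y = (-24 + y)*y = y*(-24 + y))
(f(-36, 24) + 841)² = (-36*(-24 - 36) + 841)² = (-36*(-60) + 841)² = (2160 + 841)² = 3001² = 9006001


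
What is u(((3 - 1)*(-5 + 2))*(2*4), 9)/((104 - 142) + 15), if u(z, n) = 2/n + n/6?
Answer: -31/414 ≈ -0.074879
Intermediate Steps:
u(z, n) = 2/n + n/6 (u(z, n) = 2/n + n*(⅙) = 2/n + n/6)
u(((3 - 1)*(-5 + 2))*(2*4), 9)/((104 - 142) + 15) = (2/9 + (⅙)*9)/((104 - 142) + 15) = (2*(⅑) + 3/2)/(-38 + 15) = (2/9 + 3/2)/(-23) = (31/18)*(-1/23) = -31/414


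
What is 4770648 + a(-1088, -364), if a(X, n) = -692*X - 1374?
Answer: 5522170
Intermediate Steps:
a(X, n) = -1374 - 692*X
4770648 + a(-1088, -364) = 4770648 + (-1374 - 692*(-1088)) = 4770648 + (-1374 + 752896) = 4770648 + 751522 = 5522170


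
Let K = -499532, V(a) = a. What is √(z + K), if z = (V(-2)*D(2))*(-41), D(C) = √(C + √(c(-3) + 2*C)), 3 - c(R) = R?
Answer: √(-499532 + 82*√(2 + √10)) ≈ 706.64*I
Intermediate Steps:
c(R) = 3 - R
D(C) = √(C + √(6 + 2*C)) (D(C) = √(C + √((3 - 1*(-3)) + 2*C)) = √(C + √((3 + 3) + 2*C)) = √(C + √(6 + 2*C)))
z = 82*√(2 + √10) (z = -2*√(2 + √2*√(3 + 2))*(-41) = -2*√(2 + √2*√5)*(-41) = -2*√(2 + √10)*(-41) = 82*√(2 + √10) ≈ 186.31)
√(z + K) = √(82*√(2 + √10) - 499532) = √(-499532 + 82*√(2 + √10))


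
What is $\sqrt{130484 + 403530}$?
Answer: $\sqrt{534014} \approx 730.76$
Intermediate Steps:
$\sqrt{130484 + 403530} = \sqrt{534014}$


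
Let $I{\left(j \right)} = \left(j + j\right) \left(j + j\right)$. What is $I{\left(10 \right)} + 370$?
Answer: $770$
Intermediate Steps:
$I{\left(j \right)} = 4 j^{2}$ ($I{\left(j \right)} = 2 j 2 j = 4 j^{2}$)
$I{\left(10 \right)} + 370 = 4 \cdot 10^{2} + 370 = 4 \cdot 100 + 370 = 400 + 370 = 770$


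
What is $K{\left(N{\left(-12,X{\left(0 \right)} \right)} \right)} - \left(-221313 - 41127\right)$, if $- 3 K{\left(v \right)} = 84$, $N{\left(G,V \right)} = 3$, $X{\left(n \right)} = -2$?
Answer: $262412$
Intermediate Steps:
$K{\left(v \right)} = -28$ ($K{\left(v \right)} = \left(- \frac{1}{3}\right) 84 = -28$)
$K{\left(N{\left(-12,X{\left(0 \right)} \right)} \right)} - \left(-221313 - 41127\right) = -28 - \left(-221313 - 41127\right) = -28 - -262440 = -28 + 262440 = 262412$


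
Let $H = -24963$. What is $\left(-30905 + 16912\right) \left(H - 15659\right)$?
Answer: $568423646$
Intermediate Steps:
$\left(-30905 + 16912\right) \left(H - 15659\right) = \left(-30905 + 16912\right) \left(-24963 - 15659\right) = \left(-13993\right) \left(-40622\right) = 568423646$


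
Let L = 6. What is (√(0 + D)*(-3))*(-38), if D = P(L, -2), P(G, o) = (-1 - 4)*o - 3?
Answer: 114*√7 ≈ 301.62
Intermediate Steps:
P(G, o) = -3 - 5*o (P(G, o) = -5*o - 3 = -3 - 5*o)
D = 7 (D = -3 - 5*(-2) = -3 + 10 = 7)
(√(0 + D)*(-3))*(-38) = (√(0 + 7)*(-3))*(-38) = (√7*(-3))*(-38) = -3*√7*(-38) = 114*√7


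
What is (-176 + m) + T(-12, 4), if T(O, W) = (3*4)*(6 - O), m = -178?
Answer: -138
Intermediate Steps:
T(O, W) = 72 - 12*O (T(O, W) = 12*(6 - O) = 72 - 12*O)
(-176 + m) + T(-12, 4) = (-176 - 178) + (72 - 12*(-12)) = -354 + (72 + 144) = -354 + 216 = -138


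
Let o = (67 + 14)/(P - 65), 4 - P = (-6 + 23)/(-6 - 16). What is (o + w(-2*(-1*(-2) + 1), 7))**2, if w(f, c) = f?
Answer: 94711824/1755625 ≈ 53.948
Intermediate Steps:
P = 105/22 (P = 4 - (-6 + 23)/(-6 - 16) = 4 - 17/(-22) = 4 - 17*(-1)/22 = 4 - 1*(-17/22) = 4 + 17/22 = 105/22 ≈ 4.7727)
o = -1782/1325 (o = (67 + 14)/(105/22 - 65) = 81/(-1325/22) = 81*(-22/1325) = -1782/1325 ≈ -1.3449)
(o + w(-2*(-1*(-2) + 1), 7))**2 = (-1782/1325 - 2*(-1*(-2) + 1))**2 = (-1782/1325 - 2*(2 + 1))**2 = (-1782/1325 - 2*3)**2 = (-1782/1325 - 6)**2 = (-9732/1325)**2 = 94711824/1755625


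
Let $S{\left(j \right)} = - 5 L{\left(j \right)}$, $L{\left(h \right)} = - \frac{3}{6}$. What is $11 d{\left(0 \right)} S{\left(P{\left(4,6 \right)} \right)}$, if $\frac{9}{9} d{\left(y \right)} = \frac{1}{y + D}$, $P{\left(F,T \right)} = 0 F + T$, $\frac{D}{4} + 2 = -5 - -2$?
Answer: $- \frac{11}{8} \approx -1.375$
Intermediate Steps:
$L{\left(h \right)} = - \frac{1}{2}$ ($L{\left(h \right)} = \left(-3\right) \frac{1}{6} = - \frac{1}{2}$)
$D = -20$ ($D = -8 + 4 \left(-5 - -2\right) = -8 + 4 \left(-5 + 2\right) = -8 + 4 \left(-3\right) = -8 - 12 = -20$)
$P{\left(F,T \right)} = T$ ($P{\left(F,T \right)} = 0 + T = T$)
$d{\left(y \right)} = \frac{1}{-20 + y}$ ($d{\left(y \right)} = \frac{1}{y - 20} = \frac{1}{-20 + y}$)
$S{\left(j \right)} = \frac{5}{2}$ ($S{\left(j \right)} = \left(-5\right) \left(- \frac{1}{2}\right) = \frac{5}{2}$)
$11 d{\left(0 \right)} S{\left(P{\left(4,6 \right)} \right)} = \frac{11}{-20 + 0} \cdot \frac{5}{2} = \frac{11}{-20} \cdot \frac{5}{2} = 11 \left(- \frac{1}{20}\right) \frac{5}{2} = \left(- \frac{11}{20}\right) \frac{5}{2} = - \frac{11}{8}$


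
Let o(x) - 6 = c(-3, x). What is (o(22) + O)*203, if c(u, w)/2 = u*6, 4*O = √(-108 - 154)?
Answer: -6090 + 203*I*√262/4 ≈ -6090.0 + 821.46*I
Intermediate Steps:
O = I*√262/4 (O = √(-108 - 154)/4 = √(-262)/4 = (I*√262)/4 = I*√262/4 ≈ 4.0466*I)
c(u, w) = 12*u (c(u, w) = 2*(u*6) = 2*(6*u) = 12*u)
o(x) = -30 (o(x) = 6 + 12*(-3) = 6 - 36 = -30)
(o(22) + O)*203 = (-30 + I*√262/4)*203 = -6090 + 203*I*√262/4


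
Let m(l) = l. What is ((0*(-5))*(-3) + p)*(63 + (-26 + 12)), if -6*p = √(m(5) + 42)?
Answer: -49*√47/6 ≈ -55.988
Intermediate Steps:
p = -√47/6 (p = -√(5 + 42)/6 = -√47/6 ≈ -1.1426)
((0*(-5))*(-3) + p)*(63 + (-26 + 12)) = ((0*(-5))*(-3) - √47/6)*(63 + (-26 + 12)) = (0*(-3) - √47/6)*(63 - 14) = (0 - √47/6)*49 = -√47/6*49 = -49*√47/6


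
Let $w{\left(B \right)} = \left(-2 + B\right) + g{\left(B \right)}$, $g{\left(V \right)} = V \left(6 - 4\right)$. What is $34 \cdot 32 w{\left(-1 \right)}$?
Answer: $-5440$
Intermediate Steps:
$g{\left(V \right)} = 2 V$ ($g{\left(V \right)} = V 2 = 2 V$)
$w{\left(B \right)} = -2 + 3 B$ ($w{\left(B \right)} = \left(-2 + B\right) + 2 B = -2 + 3 B$)
$34 \cdot 32 w{\left(-1 \right)} = 34 \cdot 32 \left(-2 + 3 \left(-1\right)\right) = 1088 \left(-2 - 3\right) = 1088 \left(-5\right) = -5440$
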